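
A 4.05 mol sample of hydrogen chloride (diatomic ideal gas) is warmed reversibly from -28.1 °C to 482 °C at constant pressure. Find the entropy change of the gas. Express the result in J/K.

ΔS = 133 J/K

In kelvin: T₁ = 245.05 K, T₂ = 755.15 K. At constant pressure, ΔS = nC_p ln(T₂/T₁) with C_p = 7R/2 = 29.1 J mol⁻¹ K⁻¹.
ΔS = 4.05 × 29.1 × ln(755.15/245.05) = 133 J/K.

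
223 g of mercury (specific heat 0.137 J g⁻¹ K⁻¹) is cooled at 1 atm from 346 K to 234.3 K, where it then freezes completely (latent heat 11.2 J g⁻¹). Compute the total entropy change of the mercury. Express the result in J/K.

Cooling step: ΔS₁ = m c ln(T_tr/T_i) = 223 × 0.137 × ln(234.3/346) = -11.91 J/K.
Phase change: ΔS₂ = −mL/T_tr = −223 × 11.2 / 234.3 = -10.66 J/K.
ΔS_total = (-11.91) + (-10.66) = -22.6 J/K.

ΔS = -22.6 J/K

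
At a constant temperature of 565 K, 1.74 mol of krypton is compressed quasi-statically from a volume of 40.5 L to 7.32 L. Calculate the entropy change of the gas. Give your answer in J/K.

For an isothermal ideal gas ΔS_gas = nR ln(V₂/V₁) = 1.74 × 8.314 × ln(7.32/40.5) = -24.7 J/K.

ΔS_gas = -24.7 J/K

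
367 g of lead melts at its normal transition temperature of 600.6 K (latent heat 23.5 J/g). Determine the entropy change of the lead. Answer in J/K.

ΔS = 14.4 J/K

Heat absorbed by the substance: Q = mL = 367 × 23.5 = 8624.5 J.
At constant T, ΔS = Q_rev/T = 8624.5 / 600.6 = 14.4 J/K.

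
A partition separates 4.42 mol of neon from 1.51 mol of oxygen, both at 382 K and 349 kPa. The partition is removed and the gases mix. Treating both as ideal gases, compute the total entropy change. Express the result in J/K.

ΔS_mix = 28 J/K

Mole fractions: x_A = 4.42/5.93 = 0.745, x_B = 0.255.
ΔS_mix = −R(n_A ln x_A + n_B ln x_B) = −8.314 × (4.42 ln 0.745 + 1.51 ln 0.255) = 28 J/K.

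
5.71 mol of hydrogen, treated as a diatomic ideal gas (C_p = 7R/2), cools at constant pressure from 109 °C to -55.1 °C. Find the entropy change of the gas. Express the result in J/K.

In kelvin: T₁ = 382.15 K, T₂ = 218.05 K. At constant pressure, ΔS = nC_p ln(T₂/T₁) with C_p = 7R/2 = 29.1 J mol⁻¹ K⁻¹.
ΔS = 5.71 × 29.1 × ln(218.05/382.15) = -93.2 J/K.

ΔS = -93.2 J/K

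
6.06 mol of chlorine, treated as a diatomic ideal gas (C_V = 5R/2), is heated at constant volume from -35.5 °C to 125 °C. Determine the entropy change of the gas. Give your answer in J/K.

In kelvin: T₁ = 237.65 K, T₂ = 398.15 K. At constant volume, ΔS = nC_V ln(T₂/T₁) with C_V = 5R/2 = 20.79 J mol⁻¹ K⁻¹.
ΔS = 6.06 × 20.79 × ln(398.15/237.65) = 65 J/K.

ΔS = 65 J/K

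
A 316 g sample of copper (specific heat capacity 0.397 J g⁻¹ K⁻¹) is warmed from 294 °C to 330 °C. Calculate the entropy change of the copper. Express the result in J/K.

In kelvin: T₁ = 567.15 K, T₂ = 603.15 K. ΔS = ∫dQ_rev/T = m c ln(T₂/T₁) = 316 × 0.397 × ln(603.15/567.15) = 7.72 J/K.

ΔS = 7.72 J/K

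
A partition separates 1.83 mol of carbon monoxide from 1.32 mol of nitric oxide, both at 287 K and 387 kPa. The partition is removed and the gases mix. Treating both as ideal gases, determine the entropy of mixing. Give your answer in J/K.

ΔS_mix = 17.8 J/K

Mole fractions: x_A = 1.83/3.15 = 0.581, x_B = 0.419.
ΔS_mix = −R(n_A ln x_A + n_B ln x_B) = −8.314 × (1.83 ln 0.581 + 1.32 ln 0.419) = 17.8 J/K.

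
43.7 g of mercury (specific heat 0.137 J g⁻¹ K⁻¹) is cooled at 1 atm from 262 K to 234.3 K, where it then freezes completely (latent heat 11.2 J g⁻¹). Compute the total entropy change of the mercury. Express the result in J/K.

ΔS = -2.76 J/K

Cooling step: ΔS₁ = m c ln(T_tr/T_i) = 43.7 × 0.137 × ln(234.3/262) = -0.669 J/K.
Phase change: ΔS₂ = −mL/T_tr = −43.7 × 11.2 / 234.3 = -2.089 J/K.
ΔS_total = (-0.669) + (-2.089) = -2.76 J/K.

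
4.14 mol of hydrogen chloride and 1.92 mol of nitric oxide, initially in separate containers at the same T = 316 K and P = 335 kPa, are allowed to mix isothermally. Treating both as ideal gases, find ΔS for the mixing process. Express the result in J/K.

Mole fractions: x_A = 4.14/6.06 = 0.683, x_B = 0.317.
ΔS_mix = −R(n_A ln x_A + n_B ln x_B) = −8.314 × (4.14 ln 0.683 + 1.92 ln 0.317) = 31.5 J/K.

ΔS_mix = 31.5 J/K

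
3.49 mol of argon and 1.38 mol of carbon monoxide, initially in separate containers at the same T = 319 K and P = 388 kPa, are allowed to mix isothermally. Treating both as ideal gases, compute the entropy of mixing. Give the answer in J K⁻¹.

ΔS_mix = 24.1 J/K

Mole fractions: x_A = 3.49/4.87 = 0.717, x_B = 0.283.
ΔS_mix = −R(n_A ln x_A + n_B ln x_B) = −8.314 × (3.49 ln 0.717 + 1.38 ln 0.283) = 24.1 J/K.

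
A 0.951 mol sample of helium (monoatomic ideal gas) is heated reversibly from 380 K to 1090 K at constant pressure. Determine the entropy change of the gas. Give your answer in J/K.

At constant pressure, ΔS = nC_p ln(T₂/T₁) with C_p = 5R/2 = 20.79 J mol⁻¹ K⁻¹.
ΔS = 0.951 × 20.79 × ln(1090/380) = 20.8 J/K.

ΔS = 20.8 J/K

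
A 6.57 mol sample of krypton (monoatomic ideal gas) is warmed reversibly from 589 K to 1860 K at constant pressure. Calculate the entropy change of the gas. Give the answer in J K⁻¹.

ΔS = 157 J/K

At constant pressure, ΔS = nC_p ln(T₂/T₁) with C_p = 5R/2 = 20.79 J mol⁻¹ K⁻¹.
ΔS = 6.57 × 20.79 × ln(1860/589) = 157 J/K.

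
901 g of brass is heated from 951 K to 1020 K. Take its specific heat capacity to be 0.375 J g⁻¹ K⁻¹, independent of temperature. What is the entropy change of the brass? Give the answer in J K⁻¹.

ΔS = 23.7 J/K

ΔS = ∫dQ_rev/T = m c ln(T₂/T₁) = 901 × 0.375 × ln(1020/951) = 23.7 J/K.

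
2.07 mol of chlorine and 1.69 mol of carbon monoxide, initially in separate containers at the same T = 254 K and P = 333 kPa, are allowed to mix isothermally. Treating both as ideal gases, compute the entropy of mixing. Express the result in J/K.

ΔS_mix = 21.5 J/K

Mole fractions: x_A = 2.07/3.76 = 0.551, x_B = 0.449.
ΔS_mix = −R(n_A ln x_A + n_B ln x_B) = −8.314 × (2.07 ln 0.551 + 1.69 ln 0.449) = 21.5 J/K.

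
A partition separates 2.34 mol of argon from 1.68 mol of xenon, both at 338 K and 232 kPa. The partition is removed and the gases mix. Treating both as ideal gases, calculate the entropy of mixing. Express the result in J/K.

Mole fractions: x_A = 2.34/4.02 = 0.582, x_B = 0.418.
ΔS_mix = −R(n_A ln x_A + n_B ln x_B) = −8.314 × (2.34 ln 0.582 + 1.68 ln 0.418) = 22.7 J/K.

ΔS_mix = 22.7 J/K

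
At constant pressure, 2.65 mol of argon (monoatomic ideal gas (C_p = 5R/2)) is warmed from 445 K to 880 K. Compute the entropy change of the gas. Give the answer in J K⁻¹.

At constant pressure, ΔS = nC_p ln(T₂/T₁) with C_p = 5R/2 = 20.79 J mol⁻¹ K⁻¹.
ΔS = 2.65 × 20.79 × ln(880/445) = 37.6 J/K.

ΔS = 37.6 J/K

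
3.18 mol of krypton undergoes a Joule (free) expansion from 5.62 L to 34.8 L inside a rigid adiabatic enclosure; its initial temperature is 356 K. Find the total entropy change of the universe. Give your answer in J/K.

ΔS_universe = 48.2 J/K

For an ideal gas in free expansion Q = 0 and W = 0, so T is unchanged.
Entropy is a state function; using a reversible isothermal path, ΔS_gas = nR ln(V₂/V₁) = 3.18 × 8.314 × ln(34.8/5.62) = 48.2 J/K.
The insulated surroundings exchange no heat, so ΔS_surr = 0 and ΔS_universe = ΔS_gas.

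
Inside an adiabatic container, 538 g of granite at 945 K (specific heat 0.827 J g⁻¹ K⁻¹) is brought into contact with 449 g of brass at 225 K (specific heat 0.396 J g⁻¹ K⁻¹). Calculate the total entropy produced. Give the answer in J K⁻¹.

Energy balance: T_f = (m₁c₁T₁ + m₂c₂T₂)/(m₁c₁ + m₂c₂) = 739.42 K.
ΔS₁ = m₁c₁ ln(T_f/T₁) = 444.926 × ln(739.42/945) = -109.1 J/K.
ΔS₂ = m₂c₂ ln(T_f/T₂) = 177.804 × ln(739.42/225) = 211.5 J/K.
ΔS_total = -109.1 + 211.5 = 102 J/K.

ΔS_total = 102 J/K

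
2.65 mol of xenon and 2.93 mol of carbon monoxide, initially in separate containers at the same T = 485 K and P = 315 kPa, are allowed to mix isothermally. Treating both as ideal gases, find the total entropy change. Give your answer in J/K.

ΔS_mix = 32.1 J/K

Mole fractions: x_A = 2.65/5.58 = 0.475, x_B = 0.525.
ΔS_mix = −R(n_A ln x_A + n_B ln x_B) = −8.314 × (2.65 ln 0.475 + 2.93 ln 0.525) = 32.1 J/K.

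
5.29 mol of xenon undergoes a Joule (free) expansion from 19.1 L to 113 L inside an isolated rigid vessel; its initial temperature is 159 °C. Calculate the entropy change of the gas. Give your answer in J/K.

ΔS_gas = 78.2 J/K

For an ideal gas in free expansion Q = 0 and W = 0, so T is unchanged.
Entropy is a state function; using a reversible isothermal path, ΔS_gas = nR ln(V₂/V₁) = 5.29 × 8.314 × ln(113/19.1) = 78.2 J/K.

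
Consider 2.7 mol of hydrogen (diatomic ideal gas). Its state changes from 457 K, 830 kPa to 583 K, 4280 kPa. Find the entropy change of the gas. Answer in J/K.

ΔS = nC_p ln(T₂/T₁) − nR ln(P₂/P₁), with C_p = 7R/2 = 29.1 J mol⁻¹ K⁻¹ for a diatomic ideal gas.
ΔS = 2.7 × [29.1 × ln(583/457) − 8.314 × ln(4280/830)] = -17.7 J/K.

ΔS = -17.7 J/K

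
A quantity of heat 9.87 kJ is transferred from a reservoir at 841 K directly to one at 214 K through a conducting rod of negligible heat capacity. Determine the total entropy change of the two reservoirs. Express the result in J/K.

ΔS_total = 34.4 J/K

ΔS_hot = −Q/T_H = −9870/841 = -11.74 J/K and ΔS_cold = +Q/T_C = 9870/214 = 46.12 J/K.
ΔS_total = -11.74 + 46.12 = 34.4 J/K, positive as the second law requires.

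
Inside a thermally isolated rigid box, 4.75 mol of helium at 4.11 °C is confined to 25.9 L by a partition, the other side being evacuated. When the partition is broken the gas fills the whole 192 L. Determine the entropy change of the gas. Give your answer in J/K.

For an ideal gas in free expansion Q = 0 and W = 0, so T is unchanged.
Entropy is a state function; using a reversible isothermal path, ΔS_gas = nR ln(V₂/V₁) = 4.75 × 8.314 × ln(192/25.9) = 79.1 J/K.

ΔS_gas = 79.1 J/K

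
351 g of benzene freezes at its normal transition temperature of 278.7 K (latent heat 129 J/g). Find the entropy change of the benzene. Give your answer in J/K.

Heat released by the substance: Q = −mL = −351 × 129 = −45279 J.
At constant T, ΔS = Q_rev/T = −45279 / 278.7 = -162 J/K.

ΔS = -162 J/K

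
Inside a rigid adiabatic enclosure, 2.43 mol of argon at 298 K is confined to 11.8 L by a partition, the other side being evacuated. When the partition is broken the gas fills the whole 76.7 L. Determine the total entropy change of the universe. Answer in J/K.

No heat is exchanged and no work is done, so the ideal-gas temperature stays constant.
Entropy is a state function; using a reversible isothermal path, ΔS_gas = nR ln(V₂/V₁) = 2.43 × 8.314 × ln(76.7/11.8) = 37.8 J/K.
The insulated surroundings exchange no heat, so ΔS_surr = 0 and ΔS_universe = ΔS_gas.

ΔS_universe = 37.8 J/K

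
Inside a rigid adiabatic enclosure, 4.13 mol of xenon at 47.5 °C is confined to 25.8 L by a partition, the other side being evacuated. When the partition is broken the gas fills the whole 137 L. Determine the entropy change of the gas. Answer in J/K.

For an ideal gas in free expansion Q = 0 and W = 0, so T is unchanged.
Entropy is a state function; using a reversible isothermal path, ΔS_gas = nR ln(V₂/V₁) = 4.13 × 8.314 × ln(137/25.8) = 57.3 J/K.

ΔS_gas = 57.3 J/K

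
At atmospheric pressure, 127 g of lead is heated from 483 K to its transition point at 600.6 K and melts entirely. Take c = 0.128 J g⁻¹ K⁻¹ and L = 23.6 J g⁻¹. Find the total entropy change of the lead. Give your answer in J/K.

ΔS = 8.53 J/K

Warming step: ΔS₁ = m c ln(T_tr/T_i) = 127 × 0.128 × ln(600.6/483) = 3.542 J/K.
Phase change: ΔS₂ = +mL/T_tr = 127 × 23.6 / 600.6 = 4.99 J/K.
ΔS_total = (3.542) + (4.99) = 8.53 J/K.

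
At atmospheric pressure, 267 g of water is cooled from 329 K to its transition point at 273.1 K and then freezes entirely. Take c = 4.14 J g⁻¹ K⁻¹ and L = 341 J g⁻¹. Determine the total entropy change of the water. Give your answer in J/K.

Cooling step: ΔS₁ = m c ln(T_tr/T_i) = 267 × 4.14 × ln(273.1/329) = -205.8 J/K.
Phase change: ΔS₂ = −mL/T_tr = −267 × 341 / 273.1 = -333.4 J/K.
ΔS_total = (-205.8) + (-333.4) = -539 J/K.

ΔS = -539 J/K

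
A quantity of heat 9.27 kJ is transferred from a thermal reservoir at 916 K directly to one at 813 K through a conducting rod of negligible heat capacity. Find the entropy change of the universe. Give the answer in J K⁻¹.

ΔS_hot = −Q/T_H = −9270/916 = -10.12 J/K and ΔS_cold = +Q/T_C = 9270/813 = 11.4 J/K.
ΔS_total = -10.12 + 11.4 = 1.28 J/K, positive as the second law requires.

ΔS_total = 1.28 J/K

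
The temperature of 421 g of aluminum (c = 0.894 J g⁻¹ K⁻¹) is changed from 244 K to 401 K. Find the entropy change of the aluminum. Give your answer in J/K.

ΔS = 187 J/K

ΔS = ∫dQ_rev/T = m c ln(T₂/T₁) = 421 × 0.894 × ln(401/244) = 187 J/K.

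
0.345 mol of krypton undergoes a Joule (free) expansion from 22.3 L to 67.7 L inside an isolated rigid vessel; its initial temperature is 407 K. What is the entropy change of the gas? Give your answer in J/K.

ΔS_gas = 3.19 J/K

No heat is exchanged and no work is done, so the ideal-gas temperature stays constant.
Entropy is a state function; using a reversible isothermal path, ΔS_gas = nR ln(V₂/V₁) = 0.345 × 8.314 × ln(67.7/22.3) = 3.19 J/K.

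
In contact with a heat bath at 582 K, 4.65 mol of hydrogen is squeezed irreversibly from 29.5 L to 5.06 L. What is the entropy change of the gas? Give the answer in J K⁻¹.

Entropy is a state function, so ΔS_gas depends only on the end states.
For an isothermal ideal gas ΔS_gas = nR ln(V₂/V₁) = 4.65 × 8.314 × ln(5.06/29.5) = -68.2 J/K.

ΔS_gas = -68.2 J/K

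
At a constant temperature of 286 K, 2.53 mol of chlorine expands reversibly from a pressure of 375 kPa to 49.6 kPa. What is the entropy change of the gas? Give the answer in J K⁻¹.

For an isothermal ideal gas ΔS_gas = nR ln(P₁/P₂) = 2.53 × 8.314 × ln(375/49.6) = 42.6 J/K.

ΔS_gas = 42.6 J/K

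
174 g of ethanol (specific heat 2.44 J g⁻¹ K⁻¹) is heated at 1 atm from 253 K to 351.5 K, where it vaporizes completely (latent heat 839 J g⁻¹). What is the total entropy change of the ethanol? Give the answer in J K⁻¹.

Warming step: ΔS₁ = m c ln(T_tr/T_i) = 174 × 2.44 × ln(351.5/253) = 139.6 J/K.
Phase change: ΔS₂ = +mL/T_tr = 174 × 839 / 351.5 = 415.3 J/K.
ΔS_total = (139.6) + (415.3) = 555 J/K.

ΔS = 555 J/K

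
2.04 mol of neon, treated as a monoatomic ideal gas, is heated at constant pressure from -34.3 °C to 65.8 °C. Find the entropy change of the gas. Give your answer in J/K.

ΔS = 14.8 J/K

In kelvin: T₁ = 238.85 K, T₂ = 338.95 K. At constant pressure, ΔS = nC_p ln(T₂/T₁) with C_p = 5R/2 = 20.79 J mol⁻¹ K⁻¹.
ΔS = 2.04 × 20.79 × ln(338.95/238.85) = 14.8 J/K.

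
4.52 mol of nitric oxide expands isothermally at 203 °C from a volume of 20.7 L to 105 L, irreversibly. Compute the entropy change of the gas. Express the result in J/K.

Entropy is a state function, so ΔS_gas depends only on the end states.
For an isothermal ideal gas ΔS_gas = nR ln(V₂/V₁) = 4.52 × 8.314 × ln(105/20.7) = 61 J/K.

ΔS_gas = 61 J/K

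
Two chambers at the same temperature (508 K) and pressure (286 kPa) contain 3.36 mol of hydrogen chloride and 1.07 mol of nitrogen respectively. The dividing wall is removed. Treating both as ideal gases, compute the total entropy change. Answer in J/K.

Mole fractions: x_A = 3.36/4.43 = 0.758, x_B = 0.242.
ΔS_mix = −R(n_A ln x_A + n_B ln x_B) = −8.314 × (3.36 ln 0.758 + 1.07 ln 0.242) = 20.4 J/K.

ΔS_mix = 20.4 J/K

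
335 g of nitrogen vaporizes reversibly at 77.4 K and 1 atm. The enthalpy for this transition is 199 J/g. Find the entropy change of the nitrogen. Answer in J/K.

Heat absorbed by the substance: Q = mL = 335 × 199 = 66665 J.
At constant T, ΔS = Q_rev/T = 66665 / 77.4 = 861 J/K.

ΔS = 861 J/K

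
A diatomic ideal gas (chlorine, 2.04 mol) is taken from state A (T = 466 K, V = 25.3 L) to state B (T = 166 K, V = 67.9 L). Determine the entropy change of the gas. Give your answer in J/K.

Entropy is a state function: ΔS = nC_V ln(T₂/T₁) + nR ln(V₂/V₁), with C_V = 5R/2 = 20.79 J mol⁻¹ K⁻¹ for a diatomic ideal gas.
ΔS = 2.04 × [20.79 × ln(166/466) + 8.314 × ln(67.9/25.3)] = -27 J/K.

ΔS = -27 J/K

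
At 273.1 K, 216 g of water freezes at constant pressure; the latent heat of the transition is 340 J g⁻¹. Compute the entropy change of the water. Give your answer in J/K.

Heat released by the substance: Q = −mL = −216 × 340 = −73440 J.
At constant T, ΔS = Q_rev/T = −73440 / 273.1 = -269 J/K.

ΔS = -269 J/K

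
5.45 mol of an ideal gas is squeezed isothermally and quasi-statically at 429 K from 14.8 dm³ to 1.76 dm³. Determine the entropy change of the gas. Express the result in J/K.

ΔS_gas = -96.5 J/K

For an isothermal ideal gas ΔS_gas = nR ln(V₂/V₁) = 5.45 × 8.314 × ln(1.76/14.8) = -96.5 J/K.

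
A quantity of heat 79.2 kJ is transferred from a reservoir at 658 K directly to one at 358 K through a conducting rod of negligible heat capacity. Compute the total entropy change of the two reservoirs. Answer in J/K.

ΔS_hot = −Q/T_H = −79200/658 = -120.4 J/K and ΔS_cold = +Q/T_C = 79200/358 = 221.2 J/K.
ΔS_total = -120.4 + 221.2 = 101 J/K, positive as the second law requires.

ΔS_total = 101 J/K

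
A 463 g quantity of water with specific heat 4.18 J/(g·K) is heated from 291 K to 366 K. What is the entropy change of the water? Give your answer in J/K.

ΔS = 444 J/K

ΔS = ∫dQ_rev/T = m c ln(T₂/T₁) = 463 × 4.18 × ln(366/291) = 444 J/K.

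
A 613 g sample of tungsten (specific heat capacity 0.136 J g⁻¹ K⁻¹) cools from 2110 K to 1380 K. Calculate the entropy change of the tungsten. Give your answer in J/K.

ΔS = -35.4 J/K

ΔS = ∫dQ_rev/T = m c ln(T₂/T₁) = 613 × 0.136 × ln(1380/2110) = -35.4 J/K.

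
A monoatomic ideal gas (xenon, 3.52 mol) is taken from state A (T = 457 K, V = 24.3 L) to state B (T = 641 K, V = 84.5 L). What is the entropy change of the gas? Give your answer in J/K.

Entropy is a state function: ΔS = nC_V ln(T₂/T₁) + nR ln(V₂/V₁), with C_V = 3R/2 = 12.47 J mol⁻¹ K⁻¹ for a monoatomic ideal gas.
ΔS = 3.52 × [12.47 × ln(641/457) + 8.314 × ln(84.5/24.3)] = 51.3 J/K.

ΔS = 51.3 J/K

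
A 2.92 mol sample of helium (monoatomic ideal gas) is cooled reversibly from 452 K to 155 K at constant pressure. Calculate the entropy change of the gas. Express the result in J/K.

ΔS = -65 J/K

At constant pressure, ΔS = nC_p ln(T₂/T₁) with C_p = 5R/2 = 20.79 J mol⁻¹ K⁻¹.
ΔS = 2.92 × 20.79 × ln(155/452) = -65 J/K.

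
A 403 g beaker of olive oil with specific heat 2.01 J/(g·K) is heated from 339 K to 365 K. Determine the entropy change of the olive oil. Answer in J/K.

ΔS = ∫dQ_rev/T = m c ln(T₂/T₁) = 403 × 2.01 × ln(365/339) = 59.9 J/K.

ΔS = 59.9 J/K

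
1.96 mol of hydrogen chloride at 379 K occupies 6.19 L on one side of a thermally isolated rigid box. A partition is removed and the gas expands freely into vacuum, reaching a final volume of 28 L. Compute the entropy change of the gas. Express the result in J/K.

For an ideal gas in free expansion Q = 0 and W = 0, so T is unchanged.
Entropy is a state function; using a reversible isothermal path, ΔS_gas = nR ln(V₂/V₁) = 1.96 × 8.314 × ln(28/6.19) = 24.6 J/K.

ΔS_gas = 24.6 J/K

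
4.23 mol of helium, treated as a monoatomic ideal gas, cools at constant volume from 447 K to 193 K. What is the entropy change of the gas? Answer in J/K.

ΔS = -44.3 J/K

At constant volume, ΔS = nC_V ln(T₂/T₁) with C_V = 3R/2 = 12.47 J mol⁻¹ K⁻¹.
ΔS = 4.23 × 12.47 × ln(193/447) = -44.3 J/K.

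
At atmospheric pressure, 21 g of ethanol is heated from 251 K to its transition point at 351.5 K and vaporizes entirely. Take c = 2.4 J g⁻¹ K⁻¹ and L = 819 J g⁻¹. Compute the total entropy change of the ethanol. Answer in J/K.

ΔS = 65.9 J/K

Warming step: ΔS₁ = m c ln(T_tr/T_i) = 21 × 2.4 × ln(351.5/251) = 16.97 J/K.
Phase change: ΔS₂ = +mL/T_tr = 21 × 819 / 351.5 = 48.93 J/K.
ΔS_total = (16.97) + (48.93) = 65.9 J/K.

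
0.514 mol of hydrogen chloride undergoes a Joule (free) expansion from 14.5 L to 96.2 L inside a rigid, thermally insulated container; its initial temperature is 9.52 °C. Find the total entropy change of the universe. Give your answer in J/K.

ΔS_universe = 8.09 J/K

For an ideal gas in free expansion Q = 0 and W = 0, so T is unchanged.
Entropy is a state function; using a reversible isothermal path, ΔS_gas = nR ln(V₂/V₁) = 0.514 × 8.314 × ln(96.2/14.5) = 8.09 J/K.
The insulated surroundings exchange no heat, so ΔS_surr = 0 and ΔS_universe = ΔS_gas.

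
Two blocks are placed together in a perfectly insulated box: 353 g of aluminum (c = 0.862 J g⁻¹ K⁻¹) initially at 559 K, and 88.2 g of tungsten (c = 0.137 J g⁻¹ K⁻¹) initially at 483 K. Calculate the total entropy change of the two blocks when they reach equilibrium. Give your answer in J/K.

ΔS_total = 0.119 J/K

Energy balance: T_f = (m₁c₁T₁ + m₂c₂T₂)/(m₁c₁ + m₂c₂) = 556.1 K.
ΔS₁ = m₁c₁ ln(T_f/T₁) = 304.286 × ln(556.1/559) = -1.584 J/K.
ΔS₂ = m₂c₂ ln(T_f/T₂) = 12.0834 × ln(556.1/483) = 1.703 J/K.
ΔS_total = -1.584 + 1.703 = 0.119 J/K.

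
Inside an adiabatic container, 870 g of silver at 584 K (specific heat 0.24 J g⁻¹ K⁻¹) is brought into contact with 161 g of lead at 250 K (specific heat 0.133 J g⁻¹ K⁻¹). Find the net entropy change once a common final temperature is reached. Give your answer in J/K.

Energy balance: T_f = (m₁c₁T₁ + m₂c₂T₂)/(m₁c₁ + m₂c₂) = 552.93 K.
ΔS₁ = m₁c₁ ln(T_f/T₁) = 208.8 × ln(552.93/584) = -11.414 J/K.
ΔS₂ = m₂c₂ ln(T_f/T₂) = 21.413 × ln(552.93/250) = 16.997 J/K.
ΔS_total = -11.414 + 16.997 = 5.58 J/K.

ΔS_total = 5.58 J/K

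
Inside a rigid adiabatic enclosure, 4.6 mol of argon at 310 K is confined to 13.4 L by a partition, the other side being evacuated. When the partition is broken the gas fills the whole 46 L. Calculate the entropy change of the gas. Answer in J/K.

ΔS_gas = 47.2 J/K

No heat is exchanged and no work is done, so the ideal-gas temperature stays constant.
Entropy is a state function; using a reversible isothermal path, ΔS_gas = nR ln(V₂/V₁) = 4.6 × 8.314 × ln(46/13.4) = 47.2 J/K.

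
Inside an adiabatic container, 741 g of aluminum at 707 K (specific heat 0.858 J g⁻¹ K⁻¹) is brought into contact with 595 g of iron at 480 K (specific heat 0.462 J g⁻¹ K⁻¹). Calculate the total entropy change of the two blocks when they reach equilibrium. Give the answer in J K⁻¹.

ΔS_total = 13.6 J/K

Energy balance: T_f = (m₁c₁T₁ + m₂c₂T₂)/(m₁c₁ + m₂c₂) = 638.48 K.
ΔS₁ = m₁c₁ ln(T_f/T₁) = 635.778 × ln(638.48/707) = -64.81 J/K.
ΔS₂ = m₂c₂ ln(T_f/T₂) = 274.89 × ln(638.48/480) = 78.43 J/K.
ΔS_total = -64.81 + 78.43 = 13.6 J/K.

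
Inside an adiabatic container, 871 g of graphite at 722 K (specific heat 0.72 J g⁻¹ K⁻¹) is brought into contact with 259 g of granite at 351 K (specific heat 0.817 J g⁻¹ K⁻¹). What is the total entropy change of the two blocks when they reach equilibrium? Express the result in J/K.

Energy balance: T_f = (m₁c₁T₁ + m₂c₂T₂)/(m₁c₁ + m₂c₂) = 628.4 K.
ΔS₁ = m₁c₁ ln(T_f/T₁) = 627.12 × ln(628.4/722) = -87.075 J/K.
ΔS₂ = m₂c₂ ln(T_f/T₂) = 211.603 × ln(628.4/351) = 123.24 J/K.
ΔS_total = -87.075 + 123.24 = 36.2 J/K.

ΔS_total = 36.2 J/K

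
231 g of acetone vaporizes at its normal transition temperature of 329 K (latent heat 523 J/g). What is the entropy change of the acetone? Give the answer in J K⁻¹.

ΔS = 367 J/K

Heat absorbed by the substance: Q = mL = 231 × 523 = 120813 J.
At constant T, ΔS = Q_rev/T = 120813 / 329 = 367 J/K.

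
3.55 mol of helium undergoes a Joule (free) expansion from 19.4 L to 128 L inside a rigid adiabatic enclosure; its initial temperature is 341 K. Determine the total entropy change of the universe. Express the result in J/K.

ΔS_universe = 55.7 J/K

For an ideal gas in free expansion Q = 0 and W = 0, so T is unchanged.
Entropy is a state function; using a reversible isothermal path, ΔS_gas = nR ln(V₂/V₁) = 3.55 × 8.314 × ln(128/19.4) = 55.7 J/K.
The insulated surroundings exchange no heat, so ΔS_surr = 0 and ΔS_universe = ΔS_gas.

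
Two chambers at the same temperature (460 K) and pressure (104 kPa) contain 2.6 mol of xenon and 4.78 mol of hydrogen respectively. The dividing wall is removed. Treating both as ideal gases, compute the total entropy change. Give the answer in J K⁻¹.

Mole fractions: x_A = 2.6/7.38 = 0.352, x_B = 0.648.
ΔS_mix = −R(n_A ln x_A + n_B ln x_B) = −8.314 × (2.6 ln 0.352 + 4.78 ln 0.648) = 39.8 J/K.

ΔS_mix = 39.8 J/K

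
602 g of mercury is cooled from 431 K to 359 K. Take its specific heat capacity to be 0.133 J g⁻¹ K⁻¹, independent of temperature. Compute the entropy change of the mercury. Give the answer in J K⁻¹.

ΔS = ∫dQ_rev/T = m c ln(T₂/T₁) = 602 × 0.133 × ln(359/431) = -14.6 J/K.

ΔS = -14.6 J/K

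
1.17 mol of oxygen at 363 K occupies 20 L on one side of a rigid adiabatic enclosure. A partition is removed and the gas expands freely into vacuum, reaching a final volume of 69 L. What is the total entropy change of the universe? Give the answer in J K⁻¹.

ΔS_universe = 12 J/K

For an ideal gas in free expansion Q = 0 and W = 0, so T is unchanged.
Entropy is a state function; using a reversible isothermal path, ΔS_gas = nR ln(V₂/V₁) = 1.17 × 8.314 × ln(69/20) = 12 J/K.
The insulated surroundings exchange no heat, so ΔS_surr = 0 and ΔS_universe = ΔS_gas.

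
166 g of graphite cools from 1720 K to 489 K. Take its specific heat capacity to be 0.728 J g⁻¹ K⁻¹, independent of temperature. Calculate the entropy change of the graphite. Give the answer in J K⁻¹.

ΔS = ∫dQ_rev/T = m c ln(T₂/T₁) = 166 × 0.728 × ln(489/1720) = -152 J/K.

ΔS = -152 J/K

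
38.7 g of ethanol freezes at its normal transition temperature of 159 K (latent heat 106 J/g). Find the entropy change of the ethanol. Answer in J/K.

Heat released by the substance: Q = −mL = −38.7 × 106 = −4102.2 J.
At constant T, ΔS = Q_rev/T = −4102.2 / 159 = -25.8 J/K.

ΔS = -25.8 J/K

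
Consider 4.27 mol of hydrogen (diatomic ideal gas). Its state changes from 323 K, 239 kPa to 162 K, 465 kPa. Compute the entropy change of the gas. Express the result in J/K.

ΔS = nC_p ln(T₂/T₁) − nR ln(P₂/P₁), with C_p = 7R/2 = 29.1 J mol⁻¹ K⁻¹ for a diatomic ideal gas.
ΔS = 4.27 × [29.1 × ln(162/323) − 8.314 × ln(465/239)] = -109 J/K.

ΔS = -109 J/K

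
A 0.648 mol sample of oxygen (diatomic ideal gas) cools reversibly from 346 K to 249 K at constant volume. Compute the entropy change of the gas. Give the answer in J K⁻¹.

ΔS = -4.43 J/K

At constant volume, ΔS = nC_V ln(T₂/T₁) with C_V = 5R/2 = 20.79 J mol⁻¹ K⁻¹.
ΔS = 0.648 × 20.79 × ln(249/346) = -4.43 J/K.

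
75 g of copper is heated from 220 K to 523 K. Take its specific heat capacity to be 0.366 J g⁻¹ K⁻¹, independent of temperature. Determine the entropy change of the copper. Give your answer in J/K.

ΔS = 23.8 J/K

ΔS = ∫dQ_rev/T = m c ln(T₂/T₁) = 75 × 0.366 × ln(523/220) = 23.8 J/K.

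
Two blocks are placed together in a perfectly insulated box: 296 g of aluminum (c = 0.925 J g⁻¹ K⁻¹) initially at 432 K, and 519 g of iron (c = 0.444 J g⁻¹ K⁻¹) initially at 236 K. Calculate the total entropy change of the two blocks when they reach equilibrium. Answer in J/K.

Energy balance: T_f = (m₁c₁T₁ + m₂c₂T₂)/(m₁c₁ + m₂c₂) = 342.43 K.
ΔS₁ = m₁c₁ ln(T_f/T₁) = 273.8 × ln(342.43/432) = -63.62 J/K.
ΔS₂ = m₂c₂ ln(T_f/T₂) = 230.436 × ln(342.43/236) = 85.78 J/K.
ΔS_total = -63.62 + 85.78 = 22.2 J/K.

ΔS_total = 22.2 J/K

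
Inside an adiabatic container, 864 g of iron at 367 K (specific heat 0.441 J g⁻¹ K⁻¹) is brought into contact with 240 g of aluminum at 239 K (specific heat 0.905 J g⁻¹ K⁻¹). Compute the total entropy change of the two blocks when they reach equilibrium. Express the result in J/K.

ΔS_total = 12.2 J/K

Energy balance: T_f = (m₁c₁T₁ + m₂c₂T₂)/(m₁c₁ + m₂c₂) = 320.53 K.
ΔS₁ = m₁c₁ ln(T_f/T₁) = 381.024 × ln(320.53/367) = -51.59 J/K.
ΔS₂ = m₂c₂ ln(T_f/T₂) = 217.2 × ln(320.53/239) = 63.75 J/K.
ΔS_total = -51.59 + 63.75 = 12.2 J/K.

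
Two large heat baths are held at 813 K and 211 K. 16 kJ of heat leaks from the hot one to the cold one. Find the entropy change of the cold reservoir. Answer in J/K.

ΔS_cold = 75.8 J/K

The cold reservoir gains heat Q, so ΔS_cold = +Q/T_C = 16000/211 = 75.8 J/K.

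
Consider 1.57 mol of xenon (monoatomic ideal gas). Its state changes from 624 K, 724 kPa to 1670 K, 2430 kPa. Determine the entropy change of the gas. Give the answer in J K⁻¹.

ΔS = 16.3 J/K

ΔS = nC_p ln(T₂/T₁) − nR ln(P₂/P₁), with C_p = 5R/2 = 20.79 J mol⁻¹ K⁻¹ for a monoatomic ideal gas.
ΔS = 1.57 × [20.79 × ln(1670/624) − 8.314 × ln(2430/724)] = 16.3 J/K.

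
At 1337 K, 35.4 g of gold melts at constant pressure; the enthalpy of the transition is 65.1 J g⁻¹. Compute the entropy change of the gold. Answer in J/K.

ΔS = 1.72 J/K

Heat absorbed by the substance: Q = mL = 35.4 × 65.1 = 2304.54 J.
At constant T, ΔS = Q_rev/T = 2304.54 / 1337 = 1.72 J/K.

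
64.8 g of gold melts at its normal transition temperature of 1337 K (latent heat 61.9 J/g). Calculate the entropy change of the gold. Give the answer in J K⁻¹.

ΔS = 3 J/K

Heat absorbed by the substance: Q = mL = 64.8 × 61.9 = 4011.12 J.
At constant T, ΔS = Q_rev/T = 4011.12 / 1337 = 3 J/K.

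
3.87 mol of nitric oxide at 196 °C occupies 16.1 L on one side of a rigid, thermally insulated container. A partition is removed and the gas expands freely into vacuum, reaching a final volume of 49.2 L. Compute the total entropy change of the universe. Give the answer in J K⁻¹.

ΔS_universe = 35.9 J/K

No heat is exchanged and no work is done, so the ideal-gas temperature stays constant.
Entropy is a state function; using a reversible isothermal path, ΔS_gas = nR ln(V₂/V₁) = 3.87 × 8.314 × ln(49.2/16.1) = 35.9 J/K.
The insulated surroundings exchange no heat, so ΔS_surr = 0 and ΔS_universe = ΔS_gas.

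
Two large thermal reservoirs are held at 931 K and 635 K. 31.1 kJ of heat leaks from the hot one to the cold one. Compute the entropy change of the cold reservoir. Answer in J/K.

ΔS_cold = 49 J/K

The cold reservoir gains heat Q, so ΔS_cold = +Q/T_C = 31100/635 = 49 J/K.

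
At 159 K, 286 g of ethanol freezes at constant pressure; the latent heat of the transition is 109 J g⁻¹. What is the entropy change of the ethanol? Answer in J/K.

Heat released by the substance: Q = −mL = −286 × 109 = −31174 J.
At constant T, ΔS = Q_rev/T = −31174 / 159 = -196 J/K.

ΔS = -196 J/K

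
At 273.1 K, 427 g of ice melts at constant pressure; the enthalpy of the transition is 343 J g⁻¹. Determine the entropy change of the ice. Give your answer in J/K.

Heat absorbed by the substance: Q = mL = 427 × 343 = 146461 J.
At constant T, ΔS = Q_rev/T = 146461 / 273.1 = 536 J/K.

ΔS = 536 J/K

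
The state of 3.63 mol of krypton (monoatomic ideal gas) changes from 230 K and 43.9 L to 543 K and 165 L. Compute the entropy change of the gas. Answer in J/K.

ΔS = 78.8 J/K

Entropy is a state function: ΔS = nC_V ln(T₂/T₁) + nR ln(V₂/V₁), with C_V = 3R/2 = 12.47 J mol⁻¹ K⁻¹ for a monoatomic ideal gas.
ΔS = 3.63 × [12.47 × ln(543/230) + 8.314 × ln(165/43.9)] = 78.8 J/K.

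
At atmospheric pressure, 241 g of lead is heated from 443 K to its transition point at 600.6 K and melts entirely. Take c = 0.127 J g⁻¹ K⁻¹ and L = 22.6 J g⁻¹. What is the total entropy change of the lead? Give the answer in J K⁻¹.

ΔS = 18.4 J/K

Warming step: ΔS₁ = m c ln(T_tr/T_i) = 241 × 0.127 × ln(600.6/443) = 9.316 J/K.
Phase change: ΔS₂ = +mL/T_tr = 241 × 22.6 / 600.6 = 9.069 J/K.
ΔS_total = (9.316) + (9.069) = 18.4 J/K.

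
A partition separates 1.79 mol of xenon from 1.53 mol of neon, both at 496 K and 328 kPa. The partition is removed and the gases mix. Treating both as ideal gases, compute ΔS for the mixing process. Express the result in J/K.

Mole fractions: x_A = 1.79/3.32 = 0.539, x_B = 0.461.
ΔS_mix = −R(n_A ln x_A + n_B ln x_B) = −8.314 × (1.79 ln 0.539 + 1.53 ln 0.461) = 19 J/K.

ΔS_mix = 19 J/K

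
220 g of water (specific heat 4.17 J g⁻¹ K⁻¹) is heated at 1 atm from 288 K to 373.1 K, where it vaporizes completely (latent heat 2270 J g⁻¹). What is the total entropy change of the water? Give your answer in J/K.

ΔS = 1580 J/K

Warming step: ΔS₁ = m c ln(T_tr/T_i) = 220 × 4.17 × ln(373.1/288) = 237.5 J/K.
Phase change: ΔS₂ = +mL/T_tr = 220 × 2270 / 373.1 = 1339 J/K.
ΔS_total = (237.5) + (1339) = 1580 J/K.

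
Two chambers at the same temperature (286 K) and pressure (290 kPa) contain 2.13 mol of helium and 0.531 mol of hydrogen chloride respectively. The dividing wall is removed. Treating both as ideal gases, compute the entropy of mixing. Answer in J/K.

ΔS_mix = 11.1 J/K

Mole fractions: x_A = 2.13/2.66 = 0.8, x_B = 0.2.
ΔS_mix = −R(n_A ln x_A + n_B ln x_B) = −8.314 × (2.13 ln 0.8 + 0.531 ln 0.2) = 11.1 J/K.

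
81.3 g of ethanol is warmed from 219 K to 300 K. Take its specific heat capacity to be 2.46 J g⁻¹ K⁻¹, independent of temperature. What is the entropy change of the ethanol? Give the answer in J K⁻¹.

ΔS = ∫dQ_rev/T = m c ln(T₂/T₁) = 81.3 × 2.46 × ln(300/219) = 62.9 J/K.

ΔS = 62.9 J/K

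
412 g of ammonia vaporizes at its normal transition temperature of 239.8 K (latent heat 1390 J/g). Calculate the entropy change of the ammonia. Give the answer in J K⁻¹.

Heat absorbed by the substance: Q = mL = 412 × 1390 = 572680 J.
At constant T, ΔS = Q_rev/T = 572680 / 239.8 = 2390 J/K.

ΔS = 2390 J/K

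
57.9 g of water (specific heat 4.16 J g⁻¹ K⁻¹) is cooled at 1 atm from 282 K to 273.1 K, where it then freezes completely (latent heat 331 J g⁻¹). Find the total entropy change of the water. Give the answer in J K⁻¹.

ΔS = -77.9 J/K

Cooling step: ΔS₁ = m c ln(T_tr/T_i) = 57.9 × 4.16 × ln(273.1/282) = -7.724 J/K.
Phase change: ΔS₂ = −mL/T_tr = −57.9 × 331 / 273.1 = -70.18 J/K.
ΔS_total = (-7.724) + (-70.18) = -77.9 J/K.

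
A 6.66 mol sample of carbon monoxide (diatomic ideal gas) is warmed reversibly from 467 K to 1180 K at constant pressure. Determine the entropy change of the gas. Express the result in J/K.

At constant pressure, ΔS = nC_p ln(T₂/T₁) with C_p = 7R/2 = 29.1 J mol⁻¹ K⁻¹.
ΔS = 6.66 × 29.1 × ln(1180/467) = 180 J/K.

ΔS = 180 J/K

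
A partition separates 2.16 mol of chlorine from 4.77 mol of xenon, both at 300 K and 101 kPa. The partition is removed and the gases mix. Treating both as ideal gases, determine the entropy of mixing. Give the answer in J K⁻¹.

Mole fractions: x_A = 2.16/6.93 = 0.312, x_B = 0.688.
ΔS_mix = −R(n_A ln x_A + n_B ln x_B) = −8.314 × (2.16 ln 0.312 + 4.77 ln 0.688) = 35.7 J/K.

ΔS_mix = 35.7 J/K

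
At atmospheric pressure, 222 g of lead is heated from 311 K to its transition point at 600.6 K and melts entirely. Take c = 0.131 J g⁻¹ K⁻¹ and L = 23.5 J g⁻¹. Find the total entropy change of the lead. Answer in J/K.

ΔS = 27.8 J/K

Warming step: ΔS₁ = m c ln(T_tr/T_i) = 222 × 0.131 × ln(600.6/311) = 19.14 J/K.
Phase change: ΔS₂ = +mL/T_tr = 222 × 23.5 / 600.6 = 8.686 J/K.
ΔS_total = (19.14) + (8.686) = 27.8 J/K.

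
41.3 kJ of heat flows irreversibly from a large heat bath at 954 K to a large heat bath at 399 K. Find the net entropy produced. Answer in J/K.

ΔS_hot = −Q/T_H = −41300/954 = -43.29 J/K and ΔS_cold = +Q/T_C = 41300/399 = 103.5 J/K.
ΔS_total = -43.29 + 103.5 = 60.2 J/K, positive as the second law requires.

ΔS_total = 60.2 J/K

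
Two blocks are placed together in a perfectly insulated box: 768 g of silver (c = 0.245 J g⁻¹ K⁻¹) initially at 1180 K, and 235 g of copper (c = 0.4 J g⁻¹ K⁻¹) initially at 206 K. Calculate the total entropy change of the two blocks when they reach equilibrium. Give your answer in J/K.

Energy balance: T_f = (m₁c₁T₁ + m₂c₂T₂)/(m₁c₁ + m₂c₂) = 855.52 K.
ΔS₁ = m₁c₁ ln(T_f/T₁) = 188.16 × ln(855.52/1180) = -60.51 J/K.
ΔS₂ = m₂c₂ ln(T_f/T₂) = 94 × ln(855.52/206) = 133.8 J/K.
ΔS_total = -60.51 + 133.8 = 73.3 J/K.

ΔS_total = 73.3 J/K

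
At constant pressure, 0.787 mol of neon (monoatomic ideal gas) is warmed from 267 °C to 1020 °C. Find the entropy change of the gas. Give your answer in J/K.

ΔS = 14.3 J/K

In kelvin: T₁ = 540.15 K, T₂ = 1293.15 K. At constant pressure, ΔS = nC_p ln(T₂/T₁) with C_p = 5R/2 = 20.79 J mol⁻¹ K⁻¹.
ΔS = 0.787 × 20.79 × ln(1293.15/540.15) = 14.3 J/K.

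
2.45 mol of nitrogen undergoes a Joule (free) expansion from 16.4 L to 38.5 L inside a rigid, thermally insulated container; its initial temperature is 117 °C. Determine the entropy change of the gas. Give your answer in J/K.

ΔS_gas = 17.4 J/K

No heat is exchanged and no work is done, so the ideal-gas temperature stays constant.
Entropy is a state function; using a reversible isothermal path, ΔS_gas = nR ln(V₂/V₁) = 2.45 × 8.314 × ln(38.5/16.4) = 17.4 J/K.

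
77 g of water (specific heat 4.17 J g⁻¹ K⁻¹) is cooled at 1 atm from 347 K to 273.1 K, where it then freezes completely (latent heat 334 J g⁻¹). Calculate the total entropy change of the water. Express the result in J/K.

Cooling step: ΔS₁ = m c ln(T_tr/T_i) = 77 × 4.17 × ln(273.1/347) = -76.9 J/K.
Phase change: ΔS₂ = −mL/T_tr = −77 × 334 / 273.1 = -94.17 J/K.
ΔS_total = (-76.9) + (-94.17) = -171 J/K.

ΔS = -171 J/K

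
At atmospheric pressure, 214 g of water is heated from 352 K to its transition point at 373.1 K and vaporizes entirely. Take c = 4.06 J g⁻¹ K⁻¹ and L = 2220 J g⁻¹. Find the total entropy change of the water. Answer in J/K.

ΔS = 1320 J/K

Warming step: ΔS₁ = m c ln(T_tr/T_i) = 214 × 4.06 × ln(373.1/352) = 50.58 J/K.
Phase change: ΔS₂ = +mL/T_tr = 214 × 2220 / 373.1 = 1273 J/K.
ΔS_total = (50.58) + (1273) = 1320 J/K.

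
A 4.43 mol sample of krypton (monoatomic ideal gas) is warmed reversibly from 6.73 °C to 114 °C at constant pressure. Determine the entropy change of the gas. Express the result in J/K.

In kelvin: T₁ = 279.88 K, T₂ = 387.15 K. At constant pressure, ΔS = nC_p ln(T₂/T₁) with C_p = 5R/2 = 20.79 J mol⁻¹ K⁻¹.
ΔS = 4.43 × 20.79 × ln(387.15/279.88) = 29.9 J/K.

ΔS = 29.9 J/K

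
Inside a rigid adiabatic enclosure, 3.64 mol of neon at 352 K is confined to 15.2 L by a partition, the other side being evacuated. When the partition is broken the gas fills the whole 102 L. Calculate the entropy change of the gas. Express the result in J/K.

ΔS_gas = 57.6 J/K

No heat is exchanged and no work is done, so the ideal-gas temperature stays constant.
Entropy is a state function; using a reversible isothermal path, ΔS_gas = nR ln(V₂/V₁) = 3.64 × 8.314 × ln(102/15.2) = 57.6 J/K.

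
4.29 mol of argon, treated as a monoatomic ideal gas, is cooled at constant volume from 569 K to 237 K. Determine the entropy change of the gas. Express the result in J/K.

ΔS = -46.9 J/K

At constant volume, ΔS = nC_V ln(T₂/T₁) with C_V = 3R/2 = 12.47 J mol⁻¹ K⁻¹.
ΔS = 4.29 × 12.47 × ln(237/569) = -46.9 J/K.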